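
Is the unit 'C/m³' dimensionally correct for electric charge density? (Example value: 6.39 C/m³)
Yes

electric charge density has SI base units: A * s / m^3
C/m³ reduces to the same SI base units, so it is a valid unit for electric charge density.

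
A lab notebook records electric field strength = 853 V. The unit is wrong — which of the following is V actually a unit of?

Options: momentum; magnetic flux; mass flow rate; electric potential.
electric potential

electric field strength should have units dimensionally equivalent to kg * m / (A * s^3) (e.g. V/m).
The given unit 'V' reduces to kg * m^2 / (A * s^3). Of the listed options, that is the dimensionality of electric potential.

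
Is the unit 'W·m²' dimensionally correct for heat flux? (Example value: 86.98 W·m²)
No

heat flux has SI base units: kg / s^3
W·m² does NOT reduce to kg / s^3; a valid unit for heat flux would be e.g. W/m².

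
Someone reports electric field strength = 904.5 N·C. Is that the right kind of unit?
No

electric field strength has SI base units: kg * m / (A * s^3)
N·C does NOT reduce to kg * m / (A * s^3); a valid unit for electric field strength would be e.g. V/m.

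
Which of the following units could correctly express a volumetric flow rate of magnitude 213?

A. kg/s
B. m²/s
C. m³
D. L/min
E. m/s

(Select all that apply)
D

volumetric flow rate has SI base units: m^3 / s

Checking each option against m^3 / s:
  A. kg/s: ✗ does not match
  B. m²/s: ✗ does not match
  C. m³: ✗ does not match
  D. L/min: ✓ matches
  E. m/s: ✗ does not match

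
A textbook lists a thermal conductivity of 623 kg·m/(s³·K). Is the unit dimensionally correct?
Yes

thermal conductivity has SI base units: kg * m / (s^3 * K)
kg·m/(s³·K) reduces to the same SI base units, so it is a valid unit for thermal conductivity.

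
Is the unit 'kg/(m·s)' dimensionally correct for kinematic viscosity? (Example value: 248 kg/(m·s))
No

kinematic viscosity has SI base units: m^2 / s
kg/(m·s) does NOT reduce to m^2 / s; a valid unit for kinematic viscosity would be e.g. m²/s.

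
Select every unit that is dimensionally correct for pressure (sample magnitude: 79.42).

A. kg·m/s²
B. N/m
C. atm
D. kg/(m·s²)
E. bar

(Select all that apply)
C, D, E

pressure has SI base units: kg / (m * s^2)

Checking each option against kg / (m * s^2):
  A. kg·m/s²: ✗ does not match
  B. N/m: ✗ does not match
  C. atm: ✓ matches
  D. kg/(m·s²): ✓ matches
  E. bar: ✓ matches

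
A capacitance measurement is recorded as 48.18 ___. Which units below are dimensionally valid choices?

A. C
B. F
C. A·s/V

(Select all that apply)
B, C

capacitance has SI base units: A^2 * s^4 / (kg * m^2)

Checking each option against A^2 * s^4 / (kg * m^2):
  A. C: ✗ does not match
  B. F: ✓ matches
  C. A·s/V: ✓ matches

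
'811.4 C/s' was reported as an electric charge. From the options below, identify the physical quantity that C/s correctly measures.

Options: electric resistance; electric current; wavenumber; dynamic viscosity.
electric current

electric charge should have units dimensionally equivalent to A * s (e.g. C).
The given unit 'C/s' reduces to A. Of the listed options, that is the dimensionality of electric current.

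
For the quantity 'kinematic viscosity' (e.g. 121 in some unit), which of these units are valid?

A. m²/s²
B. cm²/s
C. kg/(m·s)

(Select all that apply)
B

kinematic viscosity has SI base units: m^2 / s

Checking each option against m^2 / s:
  A. m²/s²: ✗ does not match
  B. cm²/s: ✓ matches
  C. kg/(m·s): ✗ does not match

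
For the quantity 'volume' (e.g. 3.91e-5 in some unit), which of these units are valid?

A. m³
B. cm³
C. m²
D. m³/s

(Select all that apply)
A, B

volume has SI base units: m^3

Checking each option against m^3:
  A. m³: ✓ matches
  B. cm³: ✓ matches
  C. m²: ✗ does not match
  D. m³/s: ✗ does not match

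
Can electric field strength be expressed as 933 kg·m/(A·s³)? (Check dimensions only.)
Yes

electric field strength has SI base units: kg * m / (A * s^3)
kg·m/(A·s³) reduces to the same SI base units, so it is a valid unit for electric field strength.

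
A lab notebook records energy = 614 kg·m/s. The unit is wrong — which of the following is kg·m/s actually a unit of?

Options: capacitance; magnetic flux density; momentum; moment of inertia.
momentum

energy should have units dimensionally equivalent to kg * m^2 / s^2 (e.g. J).
The given unit 'kg·m/s' reduces to kg * m / s. Of the listed options, that is the dimensionality of momentum.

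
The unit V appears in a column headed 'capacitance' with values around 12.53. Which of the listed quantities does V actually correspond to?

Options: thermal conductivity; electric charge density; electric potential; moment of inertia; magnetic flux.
electric potential

capacitance should have units dimensionally equivalent to A^2 * s^4 / (kg * m^2) (e.g. F).
The given unit 'V' reduces to kg * m^2 / (A * s^3). Of the listed options, that is the dimensionality of electric potential.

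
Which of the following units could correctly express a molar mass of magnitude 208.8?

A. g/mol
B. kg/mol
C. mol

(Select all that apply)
A, B

molar mass has SI base units: kg / mol

Checking each option against kg / mol:
  A. g/mol: ✓ matches
  B. kg/mol: ✓ matches
  C. mol: ✗ does not match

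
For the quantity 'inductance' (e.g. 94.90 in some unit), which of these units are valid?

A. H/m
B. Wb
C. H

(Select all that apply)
C

inductance has SI base units: kg * m^2 / (A^2 * s^2)

Checking each option against kg * m^2 / (A^2 * s^2):
  A. H/m: ✗ does not match
  B. Wb: ✗ does not match
  C. H: ✓ matches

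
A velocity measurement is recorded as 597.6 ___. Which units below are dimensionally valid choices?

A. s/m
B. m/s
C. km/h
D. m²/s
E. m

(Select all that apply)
B, C

velocity has SI base units: m / s

Checking each option against m / s:
  A. s/m: ✗ does not match
  B. m/s: ✓ matches
  C. km/h: ✓ matches
  D. m²/s: ✗ does not match
  E. m: ✗ does not match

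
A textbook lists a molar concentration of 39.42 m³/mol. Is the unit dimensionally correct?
No

molar concentration has SI base units: mol / m^3
m³/mol does NOT reduce to mol / m^3; a valid unit for molar concentration would be e.g. mol/m³.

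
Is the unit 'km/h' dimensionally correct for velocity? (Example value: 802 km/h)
Yes

velocity has SI base units: m / s
km/h reduces to the same SI base units, so it is a valid unit for velocity.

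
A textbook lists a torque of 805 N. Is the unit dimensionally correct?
No

torque has SI base units: kg * m^2 / s^2
N does NOT reduce to kg * m^2 / s^2; a valid unit for torque would be e.g. N·m.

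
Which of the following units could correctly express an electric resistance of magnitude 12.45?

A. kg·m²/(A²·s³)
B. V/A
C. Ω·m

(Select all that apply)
A, B

electric resistance has SI base units: kg * m^2 / (A^2 * s^3)

Checking each option against kg * m^2 / (A^2 * s^3):
  A. kg·m²/(A²·s³): ✓ matches
  B. V/A: ✓ matches
  C. Ω·m: ✗ does not match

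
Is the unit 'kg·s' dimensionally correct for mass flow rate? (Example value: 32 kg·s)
No

mass flow rate has SI base units: kg / s
kg·s does NOT reduce to kg / s; a valid unit for mass flow rate would be e.g. kg/s.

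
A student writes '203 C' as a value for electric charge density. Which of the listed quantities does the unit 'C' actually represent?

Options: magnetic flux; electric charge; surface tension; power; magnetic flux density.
electric charge

electric charge density should have units dimensionally equivalent to A * s / m^3 (e.g. C/m³).
The given unit 'C' reduces to A * s. Of the listed options, that is the dimensionality of electric charge.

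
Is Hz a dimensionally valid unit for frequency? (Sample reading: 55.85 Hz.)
Yes

frequency has SI base units: 1 / s
Hz reduces to the same SI base units, so it is a valid unit for frequency.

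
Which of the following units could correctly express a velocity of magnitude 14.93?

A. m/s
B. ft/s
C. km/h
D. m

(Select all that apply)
A, B, C

velocity has SI base units: m / s

Checking each option against m / s:
  A. m/s: ✓ matches
  B. ft/s: ✓ matches
  C. km/h: ✓ matches
  D. m: ✗ does not match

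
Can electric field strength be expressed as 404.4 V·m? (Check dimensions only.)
No

electric field strength has SI base units: kg * m / (A * s^3)
V·m does NOT reduce to kg * m / (A * s^3); a valid unit for electric field strength would be e.g. V/m.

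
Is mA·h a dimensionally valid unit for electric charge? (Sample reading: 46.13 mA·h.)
Yes

electric charge has SI base units: A * s
mA·h reduces to the same SI base units, so it is a valid unit for electric charge.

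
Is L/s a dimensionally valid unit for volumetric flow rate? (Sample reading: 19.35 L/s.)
Yes

volumetric flow rate has SI base units: m^3 / s
L/s reduces to the same SI base units, so it is a valid unit for volumetric flow rate.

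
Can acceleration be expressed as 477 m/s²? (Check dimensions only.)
Yes

acceleration has SI base units: m / s^2
m/s² reduces to the same SI base units, so it is a valid unit for acceleration.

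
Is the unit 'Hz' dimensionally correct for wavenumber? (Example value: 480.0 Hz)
No

wavenumber has SI base units: 1 / m
Hz does NOT reduce to 1 / m; a valid unit for wavenumber would be e.g. 1/m.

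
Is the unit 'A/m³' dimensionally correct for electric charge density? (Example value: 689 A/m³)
No

electric charge density has SI base units: A * s / m^3
A/m³ does NOT reduce to A * s / m^3; a valid unit for electric charge density would be e.g. C/m³.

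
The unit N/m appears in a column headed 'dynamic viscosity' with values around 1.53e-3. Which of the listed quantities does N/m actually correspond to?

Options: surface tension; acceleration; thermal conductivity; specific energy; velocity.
surface tension

dynamic viscosity should have units dimensionally equivalent to kg / (m * s) (e.g. Pa·s).
The given unit 'N/m' reduces to kg / s^2. Of the listed options, that is the dimensionality of surface tension.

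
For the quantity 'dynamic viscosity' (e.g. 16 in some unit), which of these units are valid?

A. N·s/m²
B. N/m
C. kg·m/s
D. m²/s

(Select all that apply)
A

dynamic viscosity has SI base units: kg / (m * s)

Checking each option against kg / (m * s):
  A. N·s/m²: ✓ matches
  B. N/m: ✗ does not match
  C. kg·m/s: ✗ does not match
  D. m²/s: ✗ does not match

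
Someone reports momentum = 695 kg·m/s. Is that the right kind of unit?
Yes

momentum has SI base units: kg * m / s
kg·m/s reduces to the same SI base units, so it is a valid unit for momentum.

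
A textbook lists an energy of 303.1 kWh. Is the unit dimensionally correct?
Yes

energy has SI base units: kg * m^2 / s^2
kWh reduces to the same SI base units, so it is a valid unit for energy.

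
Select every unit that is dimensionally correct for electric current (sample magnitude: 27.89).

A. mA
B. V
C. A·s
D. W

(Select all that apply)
A

electric current has SI base units: A

Checking each option against A:
  A. mA: ✓ matches
  B. V: ✗ does not match
  C. A·s: ✗ does not match
  D. W: ✗ does not match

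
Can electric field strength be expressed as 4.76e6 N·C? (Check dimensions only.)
No

electric field strength has SI base units: kg * m / (A * s^3)
N·C does NOT reduce to kg * m / (A * s^3); a valid unit for electric field strength would be e.g. V/m.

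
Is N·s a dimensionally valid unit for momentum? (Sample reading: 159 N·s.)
Yes

momentum has SI base units: kg * m / s
N·s reduces to the same SI base units, so it is a valid unit for momentum.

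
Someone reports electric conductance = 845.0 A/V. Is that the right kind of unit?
Yes

electric conductance has SI base units: A^2 * s^3 / (kg * m^2)
A/V reduces to the same SI base units, so it is a valid unit for electric conductance.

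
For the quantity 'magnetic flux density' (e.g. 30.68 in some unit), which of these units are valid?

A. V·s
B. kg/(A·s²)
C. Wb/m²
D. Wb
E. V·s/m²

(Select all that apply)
B, C, E

magnetic flux density has SI base units: kg / (A * s^2)

Checking each option against kg / (A * s^2):
  A. V·s: ✗ does not match
  B. kg/(A·s²): ✓ matches
  C. Wb/m²: ✓ matches
  D. Wb: ✗ does not match
  E. V·s/m²: ✓ matches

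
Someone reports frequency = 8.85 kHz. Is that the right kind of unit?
Yes

frequency has SI base units: 1 / s
kHz reduces to the same SI base units, so it is a valid unit for frequency.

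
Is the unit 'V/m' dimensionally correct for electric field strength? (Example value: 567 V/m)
Yes

electric field strength has SI base units: kg * m / (A * s^3)
V/m reduces to the same SI base units, so it is a valid unit for electric field strength.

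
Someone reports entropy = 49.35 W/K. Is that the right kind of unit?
No

entropy has SI base units: kg * m^2 / (s^2 * K)
W/K does NOT reduce to kg * m^2 / (s^2 * K); a valid unit for entropy would be e.g. J/K.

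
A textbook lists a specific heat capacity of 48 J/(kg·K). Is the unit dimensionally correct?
Yes

specific heat capacity has SI base units: m^2 / (s^2 * K)
J/(kg·K) reduces to the same SI base units, so it is a valid unit for specific heat capacity.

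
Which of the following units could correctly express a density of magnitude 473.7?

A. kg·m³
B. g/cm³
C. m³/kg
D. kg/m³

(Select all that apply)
B, D

density has SI base units: kg / m^3

Checking each option against kg / m^3:
  A. kg·m³: ✗ does not match
  B. g/cm³: ✓ matches
  C. m³/kg: ✗ does not match
  D. kg/m³: ✓ matches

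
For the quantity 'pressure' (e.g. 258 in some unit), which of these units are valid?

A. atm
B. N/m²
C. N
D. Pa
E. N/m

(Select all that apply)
A, B, D

pressure has SI base units: kg / (m * s^2)

Checking each option against kg / (m * s^2):
  A. atm: ✓ matches
  B. N/m²: ✓ matches
  C. N: ✗ does not match
  D. Pa: ✓ matches
  E. N/m: ✗ does not match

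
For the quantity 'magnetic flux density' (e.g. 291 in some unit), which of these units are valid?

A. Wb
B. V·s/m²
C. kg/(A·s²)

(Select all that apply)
B, C

magnetic flux density has SI base units: kg / (A * s^2)

Checking each option against kg / (A * s^2):
  A. Wb: ✗ does not match
  B. V·s/m²: ✓ matches
  C. kg/(A·s²): ✓ matches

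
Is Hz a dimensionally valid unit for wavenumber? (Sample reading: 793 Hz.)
No

wavenumber has SI base units: 1 / m
Hz does NOT reduce to 1 / m; a valid unit for wavenumber would be e.g. 1/m.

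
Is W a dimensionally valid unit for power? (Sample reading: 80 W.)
Yes

power has SI base units: kg * m^2 / s^3
W reduces to the same SI base units, so it is a valid unit for power.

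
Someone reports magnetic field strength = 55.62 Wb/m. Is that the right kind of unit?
No

magnetic field strength has SI base units: A / m
Wb/m does NOT reduce to A / m; a valid unit for magnetic field strength would be e.g. A/m.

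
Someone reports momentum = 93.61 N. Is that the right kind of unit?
No

momentum has SI base units: kg * m / s
N does NOT reduce to kg * m / s; a valid unit for momentum would be e.g. kg·m/s.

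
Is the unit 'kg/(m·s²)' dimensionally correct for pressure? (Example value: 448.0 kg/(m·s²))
Yes

pressure has SI base units: kg / (m * s^2)
kg/(m·s²) reduces to the same SI base units, so it is a valid unit for pressure.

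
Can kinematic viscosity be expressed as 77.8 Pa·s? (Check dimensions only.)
No

kinematic viscosity has SI base units: m^2 / s
Pa·s does NOT reduce to m^2 / s; a valid unit for kinematic viscosity would be e.g. m²/s.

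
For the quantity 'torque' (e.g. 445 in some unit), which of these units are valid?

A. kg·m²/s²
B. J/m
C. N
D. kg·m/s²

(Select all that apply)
A

torque has SI base units: kg * m^2 / s^2

Checking each option against kg * m^2 / s^2:
  A. kg·m²/s²: ✓ matches
  B. J/m: ✗ does not match
  C. N: ✗ does not match
  D. kg·m/s²: ✗ does not match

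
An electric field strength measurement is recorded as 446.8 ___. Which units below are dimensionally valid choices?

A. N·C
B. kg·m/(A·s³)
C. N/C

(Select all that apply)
B, C

electric field strength has SI base units: kg * m / (A * s^3)

Checking each option against kg * m / (A * s^3):
  A. N·C: ✗ does not match
  B. kg·m/(A·s³): ✓ matches
  C. N/C: ✓ matches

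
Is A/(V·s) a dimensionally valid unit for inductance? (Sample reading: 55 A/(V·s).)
No

inductance has SI base units: kg * m^2 / (A^2 * s^2)
A/(V·s) does NOT reduce to kg * m^2 / (A^2 * s^2); a valid unit for inductance would be e.g. H.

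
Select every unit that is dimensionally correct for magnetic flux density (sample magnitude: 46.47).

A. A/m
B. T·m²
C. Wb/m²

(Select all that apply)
C

magnetic flux density has SI base units: kg / (A * s^2)

Checking each option against kg / (A * s^2):
  A. A/m: ✗ does not match
  B. T·m²: ✗ does not match
  C. Wb/m²: ✓ matches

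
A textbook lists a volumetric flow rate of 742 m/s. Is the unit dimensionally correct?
No

volumetric flow rate has SI base units: m^3 / s
m/s does NOT reduce to m^3 / s; a valid unit for volumetric flow rate would be e.g. m³/s.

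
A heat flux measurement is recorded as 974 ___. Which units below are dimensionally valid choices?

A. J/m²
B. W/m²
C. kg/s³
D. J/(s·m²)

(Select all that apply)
B, C, D

heat flux has SI base units: kg / s^3

Checking each option against kg / s^3:
  A. J/m²: ✗ does not match
  B. W/m²: ✓ matches
  C. kg/s³: ✓ matches
  D. J/(s·m²): ✓ matches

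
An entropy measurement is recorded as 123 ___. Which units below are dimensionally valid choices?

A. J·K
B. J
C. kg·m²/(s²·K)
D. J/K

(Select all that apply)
C, D

entropy has SI base units: kg * m^2 / (s^2 * K)

Checking each option against kg * m^2 / (s^2 * K):
  A. J·K: ✗ does not match
  B. J: ✗ does not match
  C. kg·m²/(s²·K): ✓ matches
  D. J/K: ✓ matches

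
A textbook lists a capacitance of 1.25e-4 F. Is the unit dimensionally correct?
Yes

capacitance has SI base units: A^2 * s^4 / (kg * m^2)
F reduces to the same SI base units, so it is a valid unit for capacitance.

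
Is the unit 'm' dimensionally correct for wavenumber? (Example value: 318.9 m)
No

wavenumber has SI base units: 1 / m
m does NOT reduce to 1 / m; a valid unit for wavenumber would be e.g. 1/m.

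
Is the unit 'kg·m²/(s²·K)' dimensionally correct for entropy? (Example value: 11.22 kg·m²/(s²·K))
Yes

entropy has SI base units: kg * m^2 / (s^2 * K)
kg·m²/(s²·K) reduces to the same SI base units, so it is a valid unit for entropy.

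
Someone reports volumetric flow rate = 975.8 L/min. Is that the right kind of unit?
Yes

volumetric flow rate has SI base units: m^3 / s
L/min reduces to the same SI base units, so it is a valid unit for volumetric flow rate.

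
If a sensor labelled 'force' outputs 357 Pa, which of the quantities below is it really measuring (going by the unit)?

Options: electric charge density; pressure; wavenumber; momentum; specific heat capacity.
pressure

force should have units dimensionally equivalent to kg * m / s^2 (e.g. N).
The given unit 'Pa' reduces to kg / (m * s^2). Of the listed options, that is the dimensionality of pressure.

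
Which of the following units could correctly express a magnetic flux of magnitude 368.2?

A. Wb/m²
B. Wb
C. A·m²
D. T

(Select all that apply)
B

magnetic flux has SI base units: kg * m^2 / (A * s^2)

Checking each option against kg * m^2 / (A * s^2):
  A. Wb/m²: ✗ does not match
  B. Wb: ✓ matches
  C. A·m²: ✗ does not match
  D. T: ✗ does not match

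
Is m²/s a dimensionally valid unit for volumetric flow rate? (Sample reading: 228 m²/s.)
No

volumetric flow rate has SI base units: m^3 / s
m²/s does NOT reduce to m^3 / s; a valid unit for volumetric flow rate would be e.g. m³/s.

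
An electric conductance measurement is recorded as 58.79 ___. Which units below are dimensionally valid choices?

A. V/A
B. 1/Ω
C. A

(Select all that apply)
B

electric conductance has SI base units: A^2 * s^3 / (kg * m^2)

Checking each option against A^2 * s^3 / (kg * m^2):
  A. V/A: ✗ does not match
  B. 1/Ω: ✓ matches
  C. A: ✗ does not match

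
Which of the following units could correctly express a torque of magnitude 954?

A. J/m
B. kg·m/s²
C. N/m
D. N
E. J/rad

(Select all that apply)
E

torque has SI base units: kg * m^2 / s^2

Checking each option against kg * m^2 / s^2:
  A. J/m: ✗ does not match
  B. kg·m/s²: ✗ does not match
  C. N/m: ✗ does not match
  D. N: ✗ does not match
  E. J/rad: ✓ matches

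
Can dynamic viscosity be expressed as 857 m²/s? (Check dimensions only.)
No

dynamic viscosity has SI base units: kg / (m * s)
m²/s does NOT reduce to kg / (m * s); a valid unit for dynamic viscosity would be e.g. Pa·s.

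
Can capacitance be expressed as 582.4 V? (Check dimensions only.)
No

capacitance has SI base units: A^2 * s^4 / (kg * m^2)
V does NOT reduce to A^2 * s^4 / (kg * m^2); a valid unit for capacitance would be e.g. F.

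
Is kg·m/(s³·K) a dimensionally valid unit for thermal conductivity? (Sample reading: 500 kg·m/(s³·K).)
Yes

thermal conductivity has SI base units: kg * m / (s^3 * K)
kg·m/(s³·K) reduces to the same SI base units, so it is a valid unit for thermal conductivity.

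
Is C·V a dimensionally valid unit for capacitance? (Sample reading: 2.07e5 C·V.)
No

capacitance has SI base units: A^2 * s^4 / (kg * m^2)
C·V does NOT reduce to A^2 * s^4 / (kg * m^2); a valid unit for capacitance would be e.g. F.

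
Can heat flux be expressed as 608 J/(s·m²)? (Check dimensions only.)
Yes

heat flux has SI base units: kg / s^3
J/(s·m²) reduces to the same SI base units, so it is a valid unit for heat flux.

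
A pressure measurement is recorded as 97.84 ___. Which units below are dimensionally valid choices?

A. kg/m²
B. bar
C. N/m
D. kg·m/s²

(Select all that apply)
B

pressure has SI base units: kg / (m * s^2)

Checking each option against kg / (m * s^2):
  A. kg/m²: ✗ does not match
  B. bar: ✓ matches
  C. N/m: ✗ does not match
  D. kg·m/s²: ✗ does not match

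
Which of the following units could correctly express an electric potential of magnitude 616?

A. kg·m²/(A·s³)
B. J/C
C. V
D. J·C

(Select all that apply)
A, B, C

electric potential has SI base units: kg * m^2 / (A * s^3)

Checking each option against kg * m^2 / (A * s^3):
  A. kg·m²/(A·s³): ✓ matches
  B. J/C: ✓ matches
  C. V: ✓ matches
  D. J·C: ✗ does not match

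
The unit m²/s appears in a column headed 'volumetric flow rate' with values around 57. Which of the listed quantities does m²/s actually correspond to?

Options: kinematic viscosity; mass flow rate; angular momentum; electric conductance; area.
kinematic viscosity

volumetric flow rate should have units dimensionally equivalent to m^3 / s (e.g. m³/s).
The given unit 'm²/s' reduces to m^2 / s. Of the listed options, that is the dimensionality of kinematic viscosity.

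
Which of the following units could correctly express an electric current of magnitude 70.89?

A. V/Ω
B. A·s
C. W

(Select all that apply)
A

electric current has SI base units: A

Checking each option against A:
  A. V/Ω: ✓ matches
  B. A·s: ✗ does not match
  C. W: ✗ does not match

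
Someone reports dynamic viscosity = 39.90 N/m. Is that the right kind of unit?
No

dynamic viscosity has SI base units: kg / (m * s)
N/m does NOT reduce to kg / (m * s); a valid unit for dynamic viscosity would be e.g. Pa·s.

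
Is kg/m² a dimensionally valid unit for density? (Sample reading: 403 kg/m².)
No

density has SI base units: kg / m^3
kg/m² does NOT reduce to kg / m^3; a valid unit for density would be e.g. kg/m³.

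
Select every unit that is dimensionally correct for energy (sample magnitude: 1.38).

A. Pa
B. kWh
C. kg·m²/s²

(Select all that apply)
B, C

energy has SI base units: kg * m^2 / s^2

Checking each option against kg * m^2 / s^2:
  A. Pa: ✗ does not match
  B. kWh: ✓ matches
  C. kg·m²/s²: ✓ matches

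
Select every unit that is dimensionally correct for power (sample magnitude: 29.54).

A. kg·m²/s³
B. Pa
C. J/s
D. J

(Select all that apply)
A, C

power has SI base units: kg * m^2 / s^3

Checking each option against kg * m^2 / s^3:
  A. kg·m²/s³: ✓ matches
  B. Pa: ✗ does not match
  C. J/s: ✓ matches
  D. J: ✗ does not match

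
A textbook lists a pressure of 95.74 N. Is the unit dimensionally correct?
No

pressure has SI base units: kg / (m * s^2)
N does NOT reduce to kg / (m * s^2); a valid unit for pressure would be e.g. Pa.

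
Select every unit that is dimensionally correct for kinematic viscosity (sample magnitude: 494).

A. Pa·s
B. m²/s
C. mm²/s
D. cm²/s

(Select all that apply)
B, C, D

kinematic viscosity has SI base units: m^2 / s

Checking each option against m^2 / s:
  A. Pa·s: ✗ does not match
  B. m²/s: ✓ matches
  C. mm²/s: ✓ matches
  D. cm²/s: ✓ matches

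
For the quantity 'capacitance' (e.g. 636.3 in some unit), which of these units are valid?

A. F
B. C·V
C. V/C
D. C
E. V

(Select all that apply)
A

capacitance has SI base units: A^2 * s^4 / (kg * m^2)

Checking each option against A^2 * s^4 / (kg * m^2):
  A. F: ✓ matches
  B. C·V: ✗ does not match
  C. V/C: ✗ does not match
  D. C: ✗ does not match
  E. V: ✗ does not match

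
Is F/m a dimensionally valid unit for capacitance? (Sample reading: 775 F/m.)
No

capacitance has SI base units: A^2 * s^4 / (kg * m^2)
F/m does NOT reduce to A^2 * s^4 / (kg * m^2); a valid unit for capacitance would be e.g. F.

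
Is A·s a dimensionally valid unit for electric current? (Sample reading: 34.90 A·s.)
No

electric current has SI base units: A
A·s does NOT reduce to A; a valid unit for electric current would be e.g. A.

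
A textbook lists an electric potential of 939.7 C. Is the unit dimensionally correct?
No

electric potential has SI base units: kg * m^2 / (A * s^3)
C does NOT reduce to kg * m^2 / (A * s^3); a valid unit for electric potential would be e.g. V.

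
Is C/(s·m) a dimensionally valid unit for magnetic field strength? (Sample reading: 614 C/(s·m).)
Yes

magnetic field strength has SI base units: A / m
C/(s·m) reduces to the same SI base units, so it is a valid unit for magnetic field strength.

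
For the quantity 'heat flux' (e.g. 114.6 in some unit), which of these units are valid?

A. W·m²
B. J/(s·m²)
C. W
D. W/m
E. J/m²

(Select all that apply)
B

heat flux has SI base units: kg / s^3

Checking each option against kg / s^3:
  A. W·m²: ✗ does not match
  B. J/(s·m²): ✓ matches
  C. W: ✗ does not match
  D. W/m: ✗ does not match
  E. J/m²: ✗ does not match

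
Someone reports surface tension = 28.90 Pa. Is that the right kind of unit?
No

surface tension has SI base units: kg / s^2
Pa does NOT reduce to kg / s^2; a valid unit for surface tension would be e.g. N/m.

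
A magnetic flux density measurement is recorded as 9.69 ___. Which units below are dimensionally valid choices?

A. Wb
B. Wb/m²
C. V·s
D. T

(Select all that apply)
B, D

magnetic flux density has SI base units: kg / (A * s^2)

Checking each option against kg / (A * s^2):
  A. Wb: ✗ does not match
  B. Wb/m²: ✓ matches
  C. V·s: ✗ does not match
  D. T: ✓ matches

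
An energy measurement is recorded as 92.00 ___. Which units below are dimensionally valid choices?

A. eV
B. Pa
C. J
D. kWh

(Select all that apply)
A, C, D

energy has SI base units: kg * m^2 / s^2

Checking each option against kg * m^2 / s^2:
  A. eV: ✓ matches
  B. Pa: ✗ does not match
  C. J: ✓ matches
  D. kWh: ✓ matches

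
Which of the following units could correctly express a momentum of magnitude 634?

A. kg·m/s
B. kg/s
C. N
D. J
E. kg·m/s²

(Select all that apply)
A

momentum has SI base units: kg * m / s

Checking each option against kg * m / s:
  A. kg·m/s: ✓ matches
  B. kg/s: ✗ does not match
  C. N: ✗ does not match
  D. J: ✗ does not match
  E. kg·m/s²: ✗ does not match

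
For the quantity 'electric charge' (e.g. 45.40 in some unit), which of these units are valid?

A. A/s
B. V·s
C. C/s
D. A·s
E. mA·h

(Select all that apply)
D, E

electric charge has SI base units: A * s

Checking each option against A * s:
  A. A/s: ✗ does not match
  B. V·s: ✗ does not match
  C. C/s: ✗ does not match
  D. A·s: ✓ matches
  E. mA·h: ✓ matches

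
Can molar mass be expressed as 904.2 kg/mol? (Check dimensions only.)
Yes

molar mass has SI base units: kg / mol
kg/mol reduces to the same SI base units, so it is a valid unit for molar mass.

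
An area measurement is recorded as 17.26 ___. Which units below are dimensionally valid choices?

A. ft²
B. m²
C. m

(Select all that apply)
A, B

area has SI base units: m^2

Checking each option against m^2:
  A. ft²: ✓ matches
  B. m²: ✓ matches
  C. m: ✗ does not match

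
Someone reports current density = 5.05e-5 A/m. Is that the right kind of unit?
No

current density has SI base units: A / m^2
A/m does NOT reduce to A / m^2; a valid unit for current density would be e.g. A/m².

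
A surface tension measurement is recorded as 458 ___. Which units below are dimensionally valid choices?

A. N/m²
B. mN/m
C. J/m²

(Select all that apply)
B, C

surface tension has SI base units: kg / s^2

Checking each option against kg / s^2:
  A. N/m²: ✗ does not match
  B. mN/m: ✓ matches
  C. J/m²: ✓ matches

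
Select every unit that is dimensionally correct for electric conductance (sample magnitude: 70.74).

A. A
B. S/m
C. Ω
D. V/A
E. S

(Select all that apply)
E

electric conductance has SI base units: A^2 * s^3 / (kg * m^2)

Checking each option against A^2 * s^3 / (kg * m^2):
  A. A: ✗ does not match
  B. S/m: ✗ does not match
  C. Ω: ✗ does not match
  D. V/A: ✗ does not match
  E. S: ✓ matches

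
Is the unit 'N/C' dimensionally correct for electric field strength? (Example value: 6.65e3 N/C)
Yes

electric field strength has SI base units: kg * m / (A * s^3)
N/C reduces to the same SI base units, so it is a valid unit for electric field strength.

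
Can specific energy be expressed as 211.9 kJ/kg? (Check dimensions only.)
Yes

specific energy has SI base units: m^2 / s^2
kJ/kg reduces to the same SI base units, so it is a valid unit for specific energy.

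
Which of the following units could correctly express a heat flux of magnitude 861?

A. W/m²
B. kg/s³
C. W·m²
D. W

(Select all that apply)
A, B

heat flux has SI base units: kg / s^3

Checking each option against kg / s^3:
  A. W/m²: ✓ matches
  B. kg/s³: ✓ matches
  C. W·m²: ✗ does not match
  D. W: ✗ does not match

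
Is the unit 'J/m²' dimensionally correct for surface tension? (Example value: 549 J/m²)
Yes

surface tension has SI base units: kg / s^2
J/m² reduces to the same SI base units, so it is a valid unit for surface tension.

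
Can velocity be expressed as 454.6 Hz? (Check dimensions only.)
No

velocity has SI base units: m / s
Hz does NOT reduce to m / s; a valid unit for velocity would be e.g. m/s.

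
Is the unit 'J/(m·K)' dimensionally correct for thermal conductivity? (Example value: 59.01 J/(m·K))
No

thermal conductivity has SI base units: kg * m / (s^3 * K)
J/(m·K) does NOT reduce to kg * m / (s^3 * K); a valid unit for thermal conductivity would be e.g. W/(m·K).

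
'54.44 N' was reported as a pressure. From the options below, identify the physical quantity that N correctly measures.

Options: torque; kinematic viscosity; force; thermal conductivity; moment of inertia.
force

pressure should have units dimensionally equivalent to kg / (m * s^2) (e.g. Pa).
The given unit 'N' reduces to kg * m / s^2. Of the listed options, that is the dimensionality of force.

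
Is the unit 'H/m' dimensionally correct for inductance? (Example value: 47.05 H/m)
No

inductance has SI base units: kg * m^2 / (A^2 * s^2)
H/m does NOT reduce to kg * m^2 / (A^2 * s^2); a valid unit for inductance would be e.g. H.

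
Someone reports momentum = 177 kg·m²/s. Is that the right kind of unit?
No

momentum has SI base units: kg * m / s
kg·m²/s does NOT reduce to kg * m / s; a valid unit for momentum would be e.g. kg·m/s.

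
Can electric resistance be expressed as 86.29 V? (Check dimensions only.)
No

electric resistance has SI base units: kg * m^2 / (A^2 * s^3)
V does NOT reduce to kg * m^2 / (A^2 * s^3); a valid unit for electric resistance would be e.g. Ω.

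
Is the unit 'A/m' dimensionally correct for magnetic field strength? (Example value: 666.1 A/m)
Yes

magnetic field strength has SI base units: A / m
A/m reduces to the same SI base units, so it is a valid unit for magnetic field strength.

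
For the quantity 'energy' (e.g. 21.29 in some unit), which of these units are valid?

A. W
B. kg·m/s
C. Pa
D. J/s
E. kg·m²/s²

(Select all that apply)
E

energy has SI base units: kg * m^2 / s^2

Checking each option against kg * m^2 / s^2:
  A. W: ✗ does not match
  B. kg·m/s: ✗ does not match
  C. Pa: ✗ does not match
  D. J/s: ✗ does not match
  E. kg·m²/s²: ✓ matches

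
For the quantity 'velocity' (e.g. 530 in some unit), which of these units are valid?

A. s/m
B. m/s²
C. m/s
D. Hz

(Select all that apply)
C

velocity has SI base units: m / s

Checking each option against m / s:
  A. s/m: ✗ does not match
  B. m/s²: ✗ does not match
  C. m/s: ✓ matches
  D. Hz: ✗ does not match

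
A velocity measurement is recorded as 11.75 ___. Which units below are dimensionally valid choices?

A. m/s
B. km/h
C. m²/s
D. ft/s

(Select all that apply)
A, B, D

velocity has SI base units: m / s

Checking each option against m / s:
  A. m/s: ✓ matches
  B. km/h: ✓ matches
  C. m²/s: ✗ does not match
  D. ft/s: ✓ matches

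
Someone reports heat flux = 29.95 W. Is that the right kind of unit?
No

heat flux has SI base units: kg / s^3
W does NOT reduce to kg / s^3; a valid unit for heat flux would be e.g. W/m².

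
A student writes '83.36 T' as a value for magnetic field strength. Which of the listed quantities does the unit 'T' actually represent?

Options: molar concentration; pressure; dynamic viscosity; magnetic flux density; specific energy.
magnetic flux density

magnetic field strength should have units dimensionally equivalent to A / m (e.g. A/m).
The given unit 'T' reduces to kg / (A * s^2). Of the listed options, that is the dimensionality of magnetic flux density.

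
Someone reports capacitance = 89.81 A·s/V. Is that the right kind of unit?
Yes

capacitance has SI base units: A^2 * s^4 / (kg * m^2)
A·s/V reduces to the same SI base units, so it is a valid unit for capacitance.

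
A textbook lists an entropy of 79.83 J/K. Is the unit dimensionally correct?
Yes

entropy has SI base units: kg * m^2 / (s^2 * K)
J/K reduces to the same SI base units, so it is a valid unit for entropy.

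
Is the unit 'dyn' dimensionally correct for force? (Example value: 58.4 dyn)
Yes

force has SI base units: kg * m / s^2
dyn reduces to the same SI base units, so it is a valid unit for force.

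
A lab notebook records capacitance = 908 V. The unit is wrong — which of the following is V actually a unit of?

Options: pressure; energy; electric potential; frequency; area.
electric potential

capacitance should have units dimensionally equivalent to A^2 * s^4 / (kg * m^2) (e.g. F).
The given unit 'V' reduces to kg * m^2 / (A * s^3). Of the listed options, that is the dimensionality of electric potential.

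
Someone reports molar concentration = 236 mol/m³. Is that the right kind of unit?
Yes

molar concentration has SI base units: mol / m^3
mol/m³ reduces to the same SI base units, so it is a valid unit for molar concentration.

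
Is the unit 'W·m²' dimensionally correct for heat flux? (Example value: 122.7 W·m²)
No

heat flux has SI base units: kg / s^3
W·m² does NOT reduce to kg / s^3; a valid unit for heat flux would be e.g. W/m².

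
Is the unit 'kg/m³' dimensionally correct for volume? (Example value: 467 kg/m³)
No

volume has SI base units: m^3
kg/m³ does NOT reduce to m^3; a valid unit for volume would be e.g. m³.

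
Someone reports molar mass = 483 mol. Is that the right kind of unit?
No

molar mass has SI base units: kg / mol
mol does NOT reduce to kg / mol; a valid unit for molar mass would be e.g. kg/mol.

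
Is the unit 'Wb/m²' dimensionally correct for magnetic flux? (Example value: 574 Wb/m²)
No

magnetic flux has SI base units: kg * m^2 / (A * s^2)
Wb/m² does NOT reduce to kg * m^2 / (A * s^2); a valid unit for magnetic flux would be e.g. Wb.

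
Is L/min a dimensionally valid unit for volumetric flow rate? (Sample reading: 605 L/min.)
Yes

volumetric flow rate has SI base units: m^3 / s
L/min reduces to the same SI base units, so it is a valid unit for volumetric flow rate.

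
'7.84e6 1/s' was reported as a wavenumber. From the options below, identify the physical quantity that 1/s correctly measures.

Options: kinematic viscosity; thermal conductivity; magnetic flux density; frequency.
frequency

wavenumber should have units dimensionally equivalent to 1 / m (e.g. 1/m).
The given unit '1/s' reduces to 1 / s. Of the listed options, that is the dimensionality of frequency.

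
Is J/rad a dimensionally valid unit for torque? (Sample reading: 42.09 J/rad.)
Yes

torque has SI base units: kg * m^2 / s^2
J/rad reduces to the same SI base units, so it is a valid unit for torque.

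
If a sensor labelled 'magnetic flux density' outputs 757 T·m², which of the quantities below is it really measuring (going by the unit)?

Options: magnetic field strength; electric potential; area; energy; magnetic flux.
magnetic flux

magnetic flux density should have units dimensionally equivalent to kg / (A * s^2) (e.g. T).
The given unit 'T·m²' reduces to kg * m^2 / (A * s^2). Of the listed options, that is the dimensionality of magnetic flux.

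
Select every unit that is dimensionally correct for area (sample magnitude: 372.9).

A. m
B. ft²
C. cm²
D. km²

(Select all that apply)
B, C, D

area has SI base units: m^2

Checking each option against m^2:
  A. m: ✗ does not match
  B. ft²: ✓ matches
  C. cm²: ✓ matches
  D. km²: ✓ matches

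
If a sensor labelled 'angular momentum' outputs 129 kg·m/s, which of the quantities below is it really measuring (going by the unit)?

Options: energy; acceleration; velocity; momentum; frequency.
momentum

angular momentum should have units dimensionally equivalent to kg * m^2 / s (e.g. kg·m²/s).
The given unit 'kg·m/s' reduces to kg * m / s. Of the listed options, that is the dimensionality of momentum.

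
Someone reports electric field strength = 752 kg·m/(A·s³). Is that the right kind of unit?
Yes

electric field strength has SI base units: kg * m / (A * s^3)
kg·m/(A·s³) reduces to the same SI base units, so it is a valid unit for electric field strength.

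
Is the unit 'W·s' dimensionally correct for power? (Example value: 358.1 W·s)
No

power has SI base units: kg * m^2 / s^3
W·s does NOT reduce to kg * m^2 / s^3; a valid unit for power would be e.g. W.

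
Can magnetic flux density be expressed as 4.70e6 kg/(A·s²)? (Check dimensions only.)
Yes

magnetic flux density has SI base units: kg / (A * s^2)
kg/(A·s²) reduces to the same SI base units, so it is a valid unit for magnetic flux density.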